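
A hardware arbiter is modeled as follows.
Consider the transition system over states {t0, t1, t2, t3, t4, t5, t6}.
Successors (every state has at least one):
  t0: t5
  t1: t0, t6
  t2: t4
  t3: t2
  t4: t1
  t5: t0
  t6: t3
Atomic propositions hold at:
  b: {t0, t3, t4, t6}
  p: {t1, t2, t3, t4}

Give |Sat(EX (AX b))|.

Sat(AX b) = {s : every successor in {t0, t3, t4, t6}} = {t1, t2, t5, t6}
Sat(EX (AX b)) = {s : some successor in {t1, t2, t5, t6}} = {t0, t1, t3, t4}
|Sat(EX (AX b))| = |{t0, t1, t3, t4}| = 4.

4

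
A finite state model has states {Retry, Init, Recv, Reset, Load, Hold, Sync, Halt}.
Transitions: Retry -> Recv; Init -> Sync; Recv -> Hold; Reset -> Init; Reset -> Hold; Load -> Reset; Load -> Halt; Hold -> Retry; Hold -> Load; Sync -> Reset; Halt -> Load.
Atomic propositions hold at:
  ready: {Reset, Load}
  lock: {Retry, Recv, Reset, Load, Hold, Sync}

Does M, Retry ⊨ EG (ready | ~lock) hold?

Sat(~lock) = {Init, Halt}
Sat(ready | ~lock) = {Init, Reset, Load, Halt}
EG (ready | ~lock): greatest fixpoint, start Z0 = {Init, Reset, Load, Halt}, keep only states in Sat with some successor in Z. Z1 = {Reset, Load, Halt}; Z2 = {Load, Halt}; fixed.
Sat(EG (ready | ~lock)) = {Load, Halt}
Retry ∉ Sat(EG (ready | ~lock)) = {Load, Halt}, so the formula does not hold at Retry.

No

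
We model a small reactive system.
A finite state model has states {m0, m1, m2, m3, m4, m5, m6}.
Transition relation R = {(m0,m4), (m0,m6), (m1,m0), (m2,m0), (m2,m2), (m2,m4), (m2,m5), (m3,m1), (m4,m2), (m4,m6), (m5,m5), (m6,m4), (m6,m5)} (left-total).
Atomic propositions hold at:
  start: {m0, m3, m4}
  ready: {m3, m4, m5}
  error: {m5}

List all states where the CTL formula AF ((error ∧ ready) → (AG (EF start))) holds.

Sat(error ∧ ready) = {m5}
EF start: least fixpoint, start Z0 = {m0, m3, m4}, add states with some successor in Z. Z1 = {m0, m1, m2, m3, m4, m6}; fixed.
Sat(EF start) = {m0, m1, m2, m3, m4, m6}
AG (EF start): greatest fixpoint, start Z0 = {m0, m1, m2, m3, m4, m6}, keep only states in Sat with every successor in Z. Z1 = {m0, m1, m3, m4}; Z2 = {m1, m3}; Z3 = {m3}; Z4 = ∅; fixed.
Sat(AG (EF start)) = ∅
Sat((error ∧ ready) → (AG (EF start))) = {m0, m1, m2, m3, m4, m6}
AF ((error ∧ ready) → (AG (EF start))): least fixpoint, start Z0 = {m0, m1, m2, m3, m4, m6}, add states with every successor in Z. Already a fixed point.
Sat(AF ((error ∧ ready) → (AG (EF start)))) = {m0, m1, m2, m3, m4, m6}

{m0, m1, m2, m3, m4, m6}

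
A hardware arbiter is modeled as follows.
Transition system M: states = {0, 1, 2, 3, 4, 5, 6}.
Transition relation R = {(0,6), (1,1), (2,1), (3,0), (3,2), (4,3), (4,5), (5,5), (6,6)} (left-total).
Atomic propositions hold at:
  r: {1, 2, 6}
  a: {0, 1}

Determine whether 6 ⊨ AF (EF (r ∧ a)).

No

Sat(r ∧ a) = {1}
EF (r ∧ a): least fixpoint, start Z0 = {1}, add states with some successor in Z. Z1 = {1, 2}; Z2 = {1, 2, 3}; Z3 = {1, 2, 3, 4}; fixed.
Sat(EF (r ∧ a)) = {1, 2, 3, 4}
AF (EF (r ∧ a)): least fixpoint, start Z0 = {1, 2, 3, 4}, add states with every successor in Z. Already a fixed point.
Sat(AF (EF (r ∧ a))) = {1, 2, 3, 4}
6 ∉ Sat(AF (EF (r ∧ a))) = {1, 2, 3, 4}, so the formula does not hold at 6.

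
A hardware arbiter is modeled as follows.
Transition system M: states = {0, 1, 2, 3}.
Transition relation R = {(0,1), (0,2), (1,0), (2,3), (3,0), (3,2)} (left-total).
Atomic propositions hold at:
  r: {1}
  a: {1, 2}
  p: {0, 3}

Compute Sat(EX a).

{0, 3}

Sat(EX a) = {s : some successor in {1, 2}} = {0, 3}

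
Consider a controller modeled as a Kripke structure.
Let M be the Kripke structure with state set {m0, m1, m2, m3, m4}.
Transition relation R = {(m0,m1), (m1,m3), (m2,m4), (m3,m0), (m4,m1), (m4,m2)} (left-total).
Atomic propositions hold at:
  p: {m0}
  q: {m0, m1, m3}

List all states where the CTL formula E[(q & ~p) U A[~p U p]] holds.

{m0, m1, m3}

Sat(~p) = {m1, m2, m3, m4}
Sat(q & ~p) = {m1, m3}
A[~p U p]: least fixpoint, start Z0 = Sat(p) = {m0}, add states in Sat(~p) with every successor in Z. Z1 = {m0, m3}; Z2 = {m0, m1, m3}; fixed.
Sat(A[~p U p]) = {m0, m1, m3}
E[(q & ~p) U A[~p U p]]: least fixpoint, start Z0 = Sat(A[~p U p]) = {m0, m1, m3}, add states in Sat(q & ~p) with some successor in Z. Already a fixed point.
Sat(E[(q & ~p) U A[~p U p]]) = {m0, m1, m3}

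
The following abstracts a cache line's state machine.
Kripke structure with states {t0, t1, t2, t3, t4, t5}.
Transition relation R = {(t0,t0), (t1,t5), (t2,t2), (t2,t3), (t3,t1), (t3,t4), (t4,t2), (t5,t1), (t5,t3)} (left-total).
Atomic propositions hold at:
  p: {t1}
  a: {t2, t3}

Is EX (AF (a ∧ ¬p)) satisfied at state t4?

Yes

Sat(¬p) = {t0, t2, t3, t4, t5}
Sat(a ∧ ¬p) = {t2, t3}
AF (a ∧ ¬p): least fixpoint, start Z0 = {t2, t3}, add states with every successor in Z. Z1 = {t2, t3, t4}; fixed.
Sat(AF (a ∧ ¬p)) = {t2, t3, t4}
Sat(EX (AF (a ∧ ¬p))) = {s : some successor in {t2, t3, t4}} = {t2, t3, t4, t5}
t4 ∈ Sat(EX (AF (a ∧ ¬p))) = {t2, t3, t4, t5}, so the formula holds at t4.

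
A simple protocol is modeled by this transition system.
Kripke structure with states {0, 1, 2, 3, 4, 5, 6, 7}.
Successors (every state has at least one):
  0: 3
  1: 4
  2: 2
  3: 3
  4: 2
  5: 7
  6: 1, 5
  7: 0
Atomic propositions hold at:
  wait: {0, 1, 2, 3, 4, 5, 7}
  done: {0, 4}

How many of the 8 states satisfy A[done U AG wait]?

7

AG wait: greatest fixpoint, start Z0 = {0, 1, 2, 3, 4, 5, 7}, keep only states in Sat with every successor in Z. Already a fixed point.
Sat(AG wait) = {0, 1, 2, 3, 4, 5, 7}
A[done U AG wait]: least fixpoint, start Z0 = Sat(AG wait) = {0, 1, 2, 3, 4, 5, 7}, add states in Sat(done) with every successor in Z. Already a fixed point.
Sat(A[done U AG wait]) = {0, 1, 2, 3, 4, 5, 7}
|Sat(A[done U AG wait])| = |{0, 1, 2, 3, 4, 5, 7}| = 7.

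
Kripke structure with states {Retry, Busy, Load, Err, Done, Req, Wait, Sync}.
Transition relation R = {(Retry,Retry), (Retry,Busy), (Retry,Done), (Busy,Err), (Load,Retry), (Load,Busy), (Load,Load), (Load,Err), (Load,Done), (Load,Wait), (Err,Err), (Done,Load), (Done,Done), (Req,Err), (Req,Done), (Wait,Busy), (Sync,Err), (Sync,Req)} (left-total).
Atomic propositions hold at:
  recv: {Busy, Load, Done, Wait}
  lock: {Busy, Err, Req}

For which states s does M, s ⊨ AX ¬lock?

Sat(¬lock) = {Retry, Load, Done, Wait, Sync}
Sat(AX ¬lock) = {s : every successor in {Retry, Load, Done, Wait, Sync}} = {Done}

{Done}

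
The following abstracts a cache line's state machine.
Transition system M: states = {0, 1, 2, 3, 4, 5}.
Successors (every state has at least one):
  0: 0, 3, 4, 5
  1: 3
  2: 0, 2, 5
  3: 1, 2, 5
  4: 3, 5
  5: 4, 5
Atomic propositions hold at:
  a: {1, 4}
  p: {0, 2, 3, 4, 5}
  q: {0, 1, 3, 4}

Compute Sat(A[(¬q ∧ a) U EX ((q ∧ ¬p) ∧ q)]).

{3}

Sat(¬q) = {2, 5}
Sat(¬q ∧ a) = ∅
Sat(¬p) = {1}
Sat(q ∧ ¬p) = {1}
Sat((q ∧ ¬p) ∧ q) = {1}
Sat(EX ((q ∧ ¬p) ∧ q)) = {s : some successor in {1}} = {3}
A[(¬q ∧ a) U EX ((q ∧ ¬p) ∧ q)]: least fixpoint, start Z0 = Sat(EX ((q ∧ ¬p) ∧ q)) = {3}, add states in Sat(¬q ∧ a) with every successor in Z. Already a fixed point.
Sat(A[(¬q ∧ a) U EX ((q ∧ ¬p) ∧ q)]) = {3}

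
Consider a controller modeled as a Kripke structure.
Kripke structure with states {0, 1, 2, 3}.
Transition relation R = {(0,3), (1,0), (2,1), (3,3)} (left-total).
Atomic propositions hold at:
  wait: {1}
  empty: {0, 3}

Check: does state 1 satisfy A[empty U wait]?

Yes

A[empty U wait]: least fixpoint, start Z0 = Sat(wait) = {1}, add states in Sat(empty) with every successor in Z. Already a fixed point.
Sat(A[empty U wait]) = {1}
1 ∈ Sat(A[empty U wait]) = {1}, so the formula holds at 1.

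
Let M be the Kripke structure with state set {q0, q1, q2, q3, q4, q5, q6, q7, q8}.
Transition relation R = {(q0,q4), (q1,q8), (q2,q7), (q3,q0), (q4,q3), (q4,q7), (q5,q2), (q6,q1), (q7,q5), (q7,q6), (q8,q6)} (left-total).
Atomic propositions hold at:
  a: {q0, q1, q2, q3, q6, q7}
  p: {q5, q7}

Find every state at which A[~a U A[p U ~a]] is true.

Sat(~a) = {q4, q5, q8}
A[p U ~a]: least fixpoint, start Z0 = Sat(~a) = {q4, q5, q8}, add states in Sat(p) with every successor in Z. Already a fixed point.
Sat(A[p U ~a]) = {q4, q5, q8}
A[~a U A[p U ~a]]: least fixpoint, start Z0 = Sat(A[p U ~a]) = {q4, q5, q8}, add states in Sat(~a) with every successor in Z. Already a fixed point.
Sat(A[~a U A[p U ~a]]) = {q4, q5, q8}

{q4, q5, q8}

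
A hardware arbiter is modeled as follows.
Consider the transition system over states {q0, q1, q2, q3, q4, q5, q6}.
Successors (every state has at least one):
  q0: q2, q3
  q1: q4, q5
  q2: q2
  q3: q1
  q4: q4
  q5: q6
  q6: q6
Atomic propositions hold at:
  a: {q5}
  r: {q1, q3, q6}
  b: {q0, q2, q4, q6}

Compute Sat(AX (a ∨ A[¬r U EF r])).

{q3, q5, q6}

Sat(¬r) = {q0, q2, q4, q5}
EF r: least fixpoint, start Z0 = {q1, q3, q6}, add states with some successor in Z. Z1 = {q0, q1, q3, q5, q6}; fixed.
Sat(EF r) = {q0, q1, q3, q5, q6}
A[¬r U EF r]: least fixpoint, start Z0 = Sat(EF r) = {q0, q1, q3, q5, q6}, add states in Sat(¬r) with every successor in Z. Already a fixed point.
Sat(A[¬r U EF r]) = {q0, q1, q3, q5, q6}
Sat(a ∨ A[¬r U EF r]) = {q0, q1, q3, q5, q6}
Sat(AX (a ∨ A[¬r U EF r])) = {s : every successor in {q0, q1, q3, q5, q6}} = {q3, q5, q6}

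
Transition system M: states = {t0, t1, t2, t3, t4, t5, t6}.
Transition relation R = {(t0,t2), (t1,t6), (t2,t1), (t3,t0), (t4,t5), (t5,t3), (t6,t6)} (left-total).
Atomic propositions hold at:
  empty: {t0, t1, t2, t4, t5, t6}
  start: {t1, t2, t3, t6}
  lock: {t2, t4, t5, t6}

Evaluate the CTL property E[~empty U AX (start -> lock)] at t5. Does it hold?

No

Sat(~empty) = {t3}
Sat(start -> lock) = {t0, t2, t4, t5, t6}
Sat(AX (start -> lock)) = {s : every successor in {t0, t2, t4, t5, t6}} = {t0, t1, t3, t4, t6}
E[~empty U AX (start -> lock)]: least fixpoint, start Z0 = Sat(AX (start -> lock)) = {t0, t1, t3, t4, t6}, add states in Sat(~empty) with some successor in Z. Already a fixed point.
Sat(E[~empty U AX (start -> lock)]) = {t0, t1, t3, t4, t6}
t5 ∉ Sat(E[~empty U AX (start -> lock)]) = {t0, t1, t3, t4, t6}, so the formula does not hold at t5.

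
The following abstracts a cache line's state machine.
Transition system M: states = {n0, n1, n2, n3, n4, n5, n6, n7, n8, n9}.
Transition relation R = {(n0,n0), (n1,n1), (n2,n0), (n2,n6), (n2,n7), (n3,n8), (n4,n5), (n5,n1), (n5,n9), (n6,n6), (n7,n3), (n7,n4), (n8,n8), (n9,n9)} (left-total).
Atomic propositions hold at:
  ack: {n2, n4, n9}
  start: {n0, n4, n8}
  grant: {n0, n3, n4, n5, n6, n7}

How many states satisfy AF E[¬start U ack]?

5

Sat(¬start) = {n1, n2, n3, n5, n6, n7, n9}
E[¬start U ack]: least fixpoint, start Z0 = Sat(ack) = {n2, n4, n9}, add states in Sat(¬start) with some successor in Z. Z1 = {n2, n4, n5, n7, n9}; fixed.
Sat(E[¬start U ack]) = {n2, n4, n5, n7, n9}
AF E[¬start U ack]: least fixpoint, start Z0 = {n2, n4, n5, n7, n9}, add states with every successor in Z. Already a fixed point.
Sat(AF E[¬start U ack]) = {n2, n4, n5, n7, n9}
|Sat(AF E[¬start U ack])| = |{n2, n4, n5, n7, n9}| = 5.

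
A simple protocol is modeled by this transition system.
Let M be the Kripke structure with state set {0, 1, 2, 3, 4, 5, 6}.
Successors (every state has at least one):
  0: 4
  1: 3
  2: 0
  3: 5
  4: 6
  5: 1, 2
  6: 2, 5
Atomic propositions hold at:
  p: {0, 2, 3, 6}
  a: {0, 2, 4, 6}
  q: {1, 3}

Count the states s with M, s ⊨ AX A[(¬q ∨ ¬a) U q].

1

Sat(¬q) = {0, 2, 4, 5, 6}
Sat(¬a) = {1, 3, 5}
Sat(¬q ∨ ¬a) = {0, 1, 2, 3, 4, 5, 6}
A[(¬q ∨ ¬a) U q]: least fixpoint, start Z0 = Sat(q) = {1, 3}, add states in Sat(¬q ∨ ¬a) with every successor in Z. Already a fixed point.
Sat(A[(¬q ∨ ¬a) U q]) = {1, 3}
Sat(AX A[(¬q ∨ ¬a) U q]) = {s : every successor in {1, 3}} = {1}
|Sat(AX A[(¬q ∨ ¬a) U q])| = |{1}| = 1.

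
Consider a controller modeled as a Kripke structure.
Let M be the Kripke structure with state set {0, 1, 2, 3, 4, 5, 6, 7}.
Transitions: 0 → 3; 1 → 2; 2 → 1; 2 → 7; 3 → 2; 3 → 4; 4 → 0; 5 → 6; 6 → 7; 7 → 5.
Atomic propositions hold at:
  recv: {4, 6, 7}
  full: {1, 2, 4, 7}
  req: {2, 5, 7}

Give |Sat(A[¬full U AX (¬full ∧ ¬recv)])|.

5

Sat(¬full) = {0, 3, 5, 6}
Sat(¬recv) = {0, 1, 2, 3, 5}
Sat(¬full ∧ ¬recv) = {0, 3, 5}
Sat(AX (¬full ∧ ¬recv)) = {s : every successor in {0, 3, 5}} = {0, 4, 7}
A[¬full U AX (¬full ∧ ¬recv)]: least fixpoint, start Z0 = Sat(AX (¬full ∧ ¬recv)) = {0, 4, 7}, add states in Sat(¬full) with every successor in Z. Z1 = {0, 4, 6, 7}; Z2 = {0, 4, 5, 6, 7}; fixed.
Sat(A[¬full U AX (¬full ∧ ¬recv)]) = {0, 4, 5, 6, 7}
|Sat(A[¬full U AX (¬full ∧ ¬recv)])| = |{0, 4, 5, 6, 7}| = 5.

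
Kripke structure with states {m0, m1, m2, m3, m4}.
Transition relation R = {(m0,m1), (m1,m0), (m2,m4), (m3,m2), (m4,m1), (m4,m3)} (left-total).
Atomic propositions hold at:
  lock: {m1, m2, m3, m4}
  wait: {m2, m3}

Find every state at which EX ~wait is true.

Sat(~wait) = {m0, m1, m4}
Sat(EX ~wait) = {s : some successor in {m0, m1, m4}} = {m0, m1, m2, m4}

{m0, m1, m2, m4}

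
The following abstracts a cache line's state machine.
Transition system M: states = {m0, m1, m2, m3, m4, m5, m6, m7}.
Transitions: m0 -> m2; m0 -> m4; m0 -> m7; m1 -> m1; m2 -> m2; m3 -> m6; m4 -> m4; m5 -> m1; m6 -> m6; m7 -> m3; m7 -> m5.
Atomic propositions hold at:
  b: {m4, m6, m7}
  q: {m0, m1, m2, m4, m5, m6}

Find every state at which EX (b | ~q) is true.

{m0, m3, m4, m6, m7}

Sat(~q) = {m3, m7}
Sat(b | ~q) = {m3, m4, m6, m7}
Sat(EX (b | ~q)) = {s : some successor in {m3, m4, m6, m7}} = {m0, m3, m4, m6, m7}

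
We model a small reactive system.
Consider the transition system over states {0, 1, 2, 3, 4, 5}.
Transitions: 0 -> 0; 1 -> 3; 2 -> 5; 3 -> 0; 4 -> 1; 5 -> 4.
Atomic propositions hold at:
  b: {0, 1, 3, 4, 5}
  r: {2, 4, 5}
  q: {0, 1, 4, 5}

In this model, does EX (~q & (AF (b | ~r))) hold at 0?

Sat(~q) = {2, 3}
Sat(~r) = {0, 1, 3}
Sat(b | ~r) = {0, 1, 3, 4, 5}
AF (b | ~r): least fixpoint, start Z0 = {0, 1, 3, 4, 5}, add states with every successor in Z. Z1 = {0, 1, 2, 3, 4, 5}; fixed.
Sat(AF (b | ~r)) = {0, 1, 2, 3, 4, 5}
Sat(~q & (AF (b | ~r))) = {2, 3}
Sat(EX (~q & (AF (b | ~r)))) = {s : some successor in {2, 3}} = {1}
0 ∉ Sat(EX (~q & (AF (b | ~r)))) = {1}, so the formula does not hold at 0.

No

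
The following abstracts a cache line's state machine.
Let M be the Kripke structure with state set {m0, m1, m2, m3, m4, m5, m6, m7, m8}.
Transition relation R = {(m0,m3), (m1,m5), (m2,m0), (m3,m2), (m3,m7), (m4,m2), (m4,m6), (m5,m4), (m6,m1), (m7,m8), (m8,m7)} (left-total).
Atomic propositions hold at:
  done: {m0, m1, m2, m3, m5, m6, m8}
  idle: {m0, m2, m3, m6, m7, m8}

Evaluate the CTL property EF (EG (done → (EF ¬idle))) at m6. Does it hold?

Yes

Sat(¬idle) = {m1, m4, m5}
EF ¬idle: least fixpoint, start Z0 = {m1, m4, m5}, add states with some successor in Z. Z1 = {m1, m4, m5, m6}; fixed.
Sat(EF ¬idle) = {m1, m4, m5, m6}
Sat(done → (EF ¬idle)) = {m1, m4, m5, m6, m7}
EG (done → (EF ¬idle)): greatest fixpoint, start Z0 = {m1, m4, m5, m6, m7}, keep only states in Sat with some successor in Z. Z1 = {m1, m4, m5, m6}; fixed.
Sat(EG (done → (EF ¬idle))) = {m1, m4, m5, m6}
EF (EG (done → (EF ¬idle))): least fixpoint, start Z0 = {m1, m4, m5, m6}, add states with some successor in Z. Already a fixed point.
Sat(EF (EG (done → (EF ¬idle)))) = {m1, m4, m5, m6}
m6 ∈ Sat(EF (EG (done → (EF ¬idle)))) = {m1, m4, m5, m6}, so the formula holds at m6.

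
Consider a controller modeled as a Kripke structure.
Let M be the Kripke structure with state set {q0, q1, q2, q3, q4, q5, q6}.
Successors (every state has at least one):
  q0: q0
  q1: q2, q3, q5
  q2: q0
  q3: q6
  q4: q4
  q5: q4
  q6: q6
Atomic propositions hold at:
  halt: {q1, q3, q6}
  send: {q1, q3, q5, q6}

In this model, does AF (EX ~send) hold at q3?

No

Sat(~send) = {q0, q2, q4}
Sat(EX ~send) = {s : some successor in {q0, q2, q4}} = {q0, q1, q2, q4, q5}
AF (EX ~send): least fixpoint, start Z0 = {q0, q1, q2, q4, q5}, add states with every successor in Z. Already a fixed point.
Sat(AF (EX ~send)) = {q0, q1, q2, q4, q5}
q3 ∉ Sat(AF (EX ~send)) = {q0, q1, q2, q4, q5}, so the formula does not hold at q3.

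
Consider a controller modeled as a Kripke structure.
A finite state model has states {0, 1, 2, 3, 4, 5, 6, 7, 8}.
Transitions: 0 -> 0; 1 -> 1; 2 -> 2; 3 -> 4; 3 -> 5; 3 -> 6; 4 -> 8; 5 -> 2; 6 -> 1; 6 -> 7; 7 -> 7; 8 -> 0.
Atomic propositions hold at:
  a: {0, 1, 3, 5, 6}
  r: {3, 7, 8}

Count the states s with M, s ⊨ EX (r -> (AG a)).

7

AG a: greatest fixpoint, start Z0 = {0, 1, 3, 5, 6}, keep only states in Sat with every successor in Z. Z1 = {0, 1}; fixed.
Sat(AG a) = {0, 1}
Sat(r -> (AG a)) = {0, 1, 2, 4, 5, 6}
Sat(EX (r -> (AG a))) = {s : some successor in {0, 1, 2, 4, 5, 6}} = {0, 1, 2, 3, 5, 6, 8}
|Sat(EX (r -> (AG a)))| = |{0, 1, 2, 3, 5, 6, 8}| = 7.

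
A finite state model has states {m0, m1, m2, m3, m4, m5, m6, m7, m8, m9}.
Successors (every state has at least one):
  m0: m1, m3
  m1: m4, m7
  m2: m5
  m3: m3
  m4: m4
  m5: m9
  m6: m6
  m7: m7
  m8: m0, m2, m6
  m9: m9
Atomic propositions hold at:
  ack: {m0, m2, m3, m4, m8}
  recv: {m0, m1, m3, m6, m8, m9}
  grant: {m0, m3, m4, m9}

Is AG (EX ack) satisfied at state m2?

Sat(EX ack) = {s : some successor in {m0, m2, m3, m4, m8}} = {m0, m1, m3, m4, m8}
AG (EX ack): greatest fixpoint, start Z0 = {m0, m1, m3, m4, m8}, keep only states in Sat with every successor in Z. Z1 = {m0, m3, m4}; Z2 = {m3, m4}; fixed.
Sat(AG (EX ack)) = {m3, m4}
m2 ∉ Sat(AG (EX ack)) = {m3, m4}, so the formula does not hold at m2.

No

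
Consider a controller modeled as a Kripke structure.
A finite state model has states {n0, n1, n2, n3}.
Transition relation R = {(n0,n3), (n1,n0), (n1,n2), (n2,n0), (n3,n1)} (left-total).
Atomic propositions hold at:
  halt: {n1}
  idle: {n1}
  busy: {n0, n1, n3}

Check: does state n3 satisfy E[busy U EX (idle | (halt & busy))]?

Sat(halt & busy) = {n1}
Sat(idle | (halt & busy)) = {n1}
Sat(EX (idle | (halt & busy))) = {s : some successor in {n1}} = {n3}
E[busy U EX (idle | (halt & busy))]: least fixpoint, start Z0 = Sat(EX (idle | (halt & busy))) = {n3}, add states in Sat(busy) with some successor in Z. Z1 = {n0, n3}; Z2 = {n0, n1, n3}; fixed.
Sat(E[busy U EX (idle | (halt & busy))]) = {n0, n1, n3}
n3 ∈ Sat(E[busy U EX (idle | (halt & busy))]) = {n0, n1, n3}, so the formula holds at n3.

Yes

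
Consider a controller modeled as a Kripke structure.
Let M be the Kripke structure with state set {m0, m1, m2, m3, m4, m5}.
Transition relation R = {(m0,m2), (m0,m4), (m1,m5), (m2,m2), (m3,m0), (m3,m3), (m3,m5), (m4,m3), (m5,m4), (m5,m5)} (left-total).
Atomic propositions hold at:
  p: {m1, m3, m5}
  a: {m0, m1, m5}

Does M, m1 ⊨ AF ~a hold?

Sat(~a) = {m2, m3, m4}
AF ~a: least fixpoint, start Z0 = {m2, m3, m4}, add states with every successor in Z. Z1 = {m0, m2, m3, m4}; fixed.
Sat(AF ~a) = {m0, m2, m3, m4}
m1 ∉ Sat(AF ~a) = {m0, m2, m3, m4}, so the formula does not hold at m1.

No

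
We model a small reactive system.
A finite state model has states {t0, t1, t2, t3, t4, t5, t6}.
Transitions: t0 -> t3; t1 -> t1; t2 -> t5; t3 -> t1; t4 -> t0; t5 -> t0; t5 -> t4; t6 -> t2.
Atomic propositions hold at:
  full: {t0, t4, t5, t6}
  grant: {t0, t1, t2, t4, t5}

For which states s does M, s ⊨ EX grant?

Sat(EX grant) = {s : some successor in {t0, t1, t2, t4, t5}} = {t1, t2, t3, t4, t5, t6}

{t1, t2, t3, t4, t5, t6}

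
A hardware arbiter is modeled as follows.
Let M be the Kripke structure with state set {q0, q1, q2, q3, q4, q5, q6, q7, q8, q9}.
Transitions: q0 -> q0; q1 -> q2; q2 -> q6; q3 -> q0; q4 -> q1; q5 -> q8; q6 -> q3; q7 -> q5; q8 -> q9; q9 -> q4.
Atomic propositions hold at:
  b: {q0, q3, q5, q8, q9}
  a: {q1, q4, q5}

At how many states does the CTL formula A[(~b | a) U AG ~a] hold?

6

Sat(~b) = {q1, q2, q4, q6, q7}
Sat(~b | a) = {q1, q2, q4, q5, q6, q7}
Sat(~a) = {q0, q2, q3, q6, q7, q8, q9}
AG ~a: greatest fixpoint, start Z0 = {q0, q2, q3, q6, q7, q8, q9}, keep only states in Sat with every successor in Z. Z1 = {q0, q2, q3, q6, q8}; Z2 = {q0, q2, q3, q6}; fixed.
Sat(AG ~a) = {q0, q2, q3, q6}
A[(~b | a) U AG ~a]: least fixpoint, start Z0 = Sat(AG ~a) = {q0, q2, q3, q6}, add states in Sat(~b | a) with every successor in Z. Z1 = {q0, q1, q2, q3, q6}; Z2 = {q0, q1, q2, q3, q4, q6}; fixed.
Sat(A[(~b | a) U AG ~a]) = {q0, q1, q2, q3, q4, q6}
|Sat(A[(~b | a) U AG ~a])| = |{q0, q1, q2, q3, q4, q6}| = 6.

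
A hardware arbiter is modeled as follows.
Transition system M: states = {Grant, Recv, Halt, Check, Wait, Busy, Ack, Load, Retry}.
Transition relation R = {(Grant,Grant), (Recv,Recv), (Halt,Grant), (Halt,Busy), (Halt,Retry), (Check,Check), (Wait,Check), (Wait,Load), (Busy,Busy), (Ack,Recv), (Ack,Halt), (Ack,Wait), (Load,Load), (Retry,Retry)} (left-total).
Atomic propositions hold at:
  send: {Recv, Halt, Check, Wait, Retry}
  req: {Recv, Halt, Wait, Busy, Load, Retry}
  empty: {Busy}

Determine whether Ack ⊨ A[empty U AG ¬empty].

No

Sat(¬empty) = {Grant, Recv, Halt, Check, Wait, Ack, Load, Retry}
AG ¬empty: greatest fixpoint, start Z0 = {Grant, Recv, Halt, Check, Wait, Ack, Load, Retry}, keep only states in Sat with every successor in Z. Z1 = {Grant, Recv, Check, Wait, Ack, Load, Retry}; Z2 = {Grant, Recv, Check, Wait, Load, Retry}; fixed.
Sat(AG ¬empty) = {Grant, Recv, Check, Wait, Load, Retry}
A[empty U AG ¬empty]: least fixpoint, start Z0 = Sat(AG ¬empty) = {Grant, Recv, Check, Wait, Load, Retry}, add states in Sat(empty) with every successor in Z. Already a fixed point.
Sat(A[empty U AG ¬empty]) = {Grant, Recv, Check, Wait, Load, Retry}
Ack ∉ Sat(A[empty U AG ¬empty]) = {Grant, Recv, Check, Wait, Load, Retry}, so the formula does not hold at Ack.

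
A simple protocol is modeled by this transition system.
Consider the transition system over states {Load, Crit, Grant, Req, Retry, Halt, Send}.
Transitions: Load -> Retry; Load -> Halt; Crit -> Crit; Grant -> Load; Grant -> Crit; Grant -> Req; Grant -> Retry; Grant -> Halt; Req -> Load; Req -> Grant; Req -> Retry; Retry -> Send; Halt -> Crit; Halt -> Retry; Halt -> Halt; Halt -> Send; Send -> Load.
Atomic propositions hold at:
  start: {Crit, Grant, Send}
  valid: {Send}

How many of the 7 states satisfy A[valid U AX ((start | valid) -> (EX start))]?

Sat(start | valid) = {Crit, Grant, Send}
Sat(EX start) = {s : some successor in {Crit, Grant, Send}} = {Crit, Grant, Req, Retry, Halt}
Sat((start | valid) -> (EX start)) = {Load, Crit, Grant, Req, Retry, Halt}
Sat(AX ((start | valid) -> (EX start))) = {s : every successor in {Load, Crit, Grant, Req, Retry, Halt}} = {Load, Crit, Grant, Req, Send}
A[valid U AX ((start | valid) -> (EX start))]: least fixpoint, start Z0 = Sat(AX ((start | valid) -> (EX start))) = {Load, Crit, Grant, Req, Send}, add states in Sat(valid) with every successor in Z. Already a fixed point.
Sat(A[valid U AX ((start | valid) -> (EX start))]) = {Load, Crit, Grant, Req, Send}
|Sat(A[valid U AX ((start | valid) -> (EX start))])| = |{Load, Crit, Grant, Req, Send}| = 5.

5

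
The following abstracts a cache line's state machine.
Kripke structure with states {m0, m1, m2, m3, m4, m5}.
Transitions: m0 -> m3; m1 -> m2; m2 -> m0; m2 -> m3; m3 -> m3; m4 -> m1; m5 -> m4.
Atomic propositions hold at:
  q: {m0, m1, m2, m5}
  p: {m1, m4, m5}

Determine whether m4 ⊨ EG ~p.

Sat(~p) = {m0, m2, m3}
EG ~p: greatest fixpoint, start Z0 = {m0, m2, m3}, keep only states in Sat with some successor in Z. Already a fixed point.
Sat(EG ~p) = {m0, m2, m3}
m4 ∉ Sat(EG ~p) = {m0, m2, m3}, so the formula does not hold at m4.

No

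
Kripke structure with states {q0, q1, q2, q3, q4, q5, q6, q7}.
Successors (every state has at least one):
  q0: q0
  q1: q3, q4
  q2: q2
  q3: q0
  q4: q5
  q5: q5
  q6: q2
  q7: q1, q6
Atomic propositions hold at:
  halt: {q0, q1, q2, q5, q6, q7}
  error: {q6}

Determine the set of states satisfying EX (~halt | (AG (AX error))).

Sat(~halt) = {q3, q4}
Sat(AX error) = {s : every successor in {q6}} = ∅
AG (AX error): greatest fixpoint, start Z0 = ∅, keep only states in Sat with every successor in Z. Already a fixed point.
Sat(AG (AX error)) = ∅
Sat(~halt | (AG (AX error))) = {q3, q4}
Sat(EX (~halt | (AG (AX error)))) = {s : some successor in {q3, q4}} = {q1}

{q1}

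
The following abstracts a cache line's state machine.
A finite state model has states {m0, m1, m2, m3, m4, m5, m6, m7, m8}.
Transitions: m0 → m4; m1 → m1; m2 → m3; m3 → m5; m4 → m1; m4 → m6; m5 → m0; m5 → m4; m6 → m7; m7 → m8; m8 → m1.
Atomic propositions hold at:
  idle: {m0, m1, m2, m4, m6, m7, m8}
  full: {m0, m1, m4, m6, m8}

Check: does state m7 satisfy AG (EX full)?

Yes

Sat(EX full) = {s : some successor in {m0, m1, m4, m6, m8}} = {m0, m1, m4, m5, m7, m8}
AG (EX full): greatest fixpoint, start Z0 = {m0, m1, m4, m5, m7, m8}, keep only states in Sat with every successor in Z. Z1 = {m0, m1, m5, m7, m8}; Z2 = {m1, m7, m8}; fixed.
Sat(AG (EX full)) = {m1, m7, m8}
m7 ∈ Sat(AG (EX full)) = {m1, m7, m8}, so the formula holds at m7.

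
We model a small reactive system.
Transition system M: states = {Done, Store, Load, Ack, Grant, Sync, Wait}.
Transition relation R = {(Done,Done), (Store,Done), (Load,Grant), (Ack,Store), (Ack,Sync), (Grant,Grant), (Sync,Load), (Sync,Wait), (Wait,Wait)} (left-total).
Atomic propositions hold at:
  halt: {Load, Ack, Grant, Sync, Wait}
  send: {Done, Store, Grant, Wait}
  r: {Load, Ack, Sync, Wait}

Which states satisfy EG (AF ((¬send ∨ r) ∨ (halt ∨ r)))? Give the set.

{Load, Ack, Grant, Sync, Wait}

Sat(¬send) = {Load, Ack, Sync}
Sat(¬send ∨ r) = {Load, Ack, Sync, Wait}
Sat(halt ∨ r) = {Load, Ack, Grant, Sync, Wait}
Sat((¬send ∨ r) ∨ (halt ∨ r)) = {Load, Ack, Grant, Sync, Wait}
AF ((¬send ∨ r) ∨ (halt ∨ r)): least fixpoint, start Z0 = {Load, Ack, Grant, Sync, Wait}, add states with every successor in Z. Already a fixed point.
Sat(AF ((¬send ∨ r) ∨ (halt ∨ r))) = {Load, Ack, Grant, Sync, Wait}
EG (AF ((¬send ∨ r) ∨ (halt ∨ r))): greatest fixpoint, start Z0 = {Load, Ack, Grant, Sync, Wait}, keep only states in Sat with some successor in Z. Already a fixed point.
Sat(EG (AF ((¬send ∨ r) ∨ (halt ∨ r)))) = {Load, Ack, Grant, Sync, Wait}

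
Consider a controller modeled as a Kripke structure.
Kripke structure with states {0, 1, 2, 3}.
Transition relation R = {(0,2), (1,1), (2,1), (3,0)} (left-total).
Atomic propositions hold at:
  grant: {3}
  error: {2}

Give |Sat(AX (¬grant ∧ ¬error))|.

Sat(¬grant) = {0, 1, 2}
Sat(¬error) = {0, 1, 3}
Sat(¬grant ∧ ¬error) = {0, 1}
Sat(AX (¬grant ∧ ¬error)) = {s : every successor in {0, 1}} = {1, 2, 3}
|Sat(AX (¬grant ∧ ¬error))| = |{1, 2, 3}| = 3.

3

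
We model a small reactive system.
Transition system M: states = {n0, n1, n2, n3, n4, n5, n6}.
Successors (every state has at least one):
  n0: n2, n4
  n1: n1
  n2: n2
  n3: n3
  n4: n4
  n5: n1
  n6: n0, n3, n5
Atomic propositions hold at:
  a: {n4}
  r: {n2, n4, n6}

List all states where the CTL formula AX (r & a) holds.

{n4}

Sat(r & a) = {n4}
Sat(AX (r & a)) = {s : every successor in {n4}} = {n4}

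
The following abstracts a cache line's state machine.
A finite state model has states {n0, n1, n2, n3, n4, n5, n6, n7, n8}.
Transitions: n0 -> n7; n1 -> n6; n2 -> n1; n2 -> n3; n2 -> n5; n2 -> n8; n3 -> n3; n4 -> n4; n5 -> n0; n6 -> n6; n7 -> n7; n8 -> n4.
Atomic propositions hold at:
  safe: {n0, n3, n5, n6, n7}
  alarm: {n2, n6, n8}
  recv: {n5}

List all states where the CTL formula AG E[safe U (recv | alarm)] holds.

{n6}

Sat(recv | alarm) = {n2, n5, n6, n8}
E[safe U (recv | alarm)]: least fixpoint, start Z0 = Sat((recv | alarm)) = {n2, n5, n6, n8}, add states in Sat(safe) with some successor in Z. Already a fixed point.
Sat(E[safe U (recv | alarm)]) = {n2, n5, n6, n8}
AG E[safe U (recv | alarm)]: greatest fixpoint, start Z0 = {n2, n5, n6, n8}, keep only states in Sat with every successor in Z. Z1 = {n6}; fixed.
Sat(AG E[safe U (recv | alarm)]) = {n6}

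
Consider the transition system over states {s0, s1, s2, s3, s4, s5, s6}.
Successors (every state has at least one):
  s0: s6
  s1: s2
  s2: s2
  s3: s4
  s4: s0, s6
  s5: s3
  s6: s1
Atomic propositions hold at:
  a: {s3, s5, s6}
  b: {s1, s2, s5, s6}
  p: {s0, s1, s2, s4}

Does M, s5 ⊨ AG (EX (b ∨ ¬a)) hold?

Sat(¬a) = {s0, s1, s2, s4}
Sat(b ∨ ¬a) = {s0, s1, s2, s4, s5, s6}
Sat(EX (b ∨ ¬a)) = {s : some successor in {s0, s1, s2, s4, s5, s6}} = {s0, s1, s2, s3, s4, s6}
AG (EX (b ∨ ¬a)): greatest fixpoint, start Z0 = {s0, s1, s2, s3, s4, s6}, keep only states in Sat with every successor in Z. Already a fixed point.
Sat(AG (EX (b ∨ ¬a))) = {s0, s1, s2, s3, s4, s6}
s5 ∉ Sat(AG (EX (b ∨ ¬a))) = {s0, s1, s2, s3, s4, s6}, so the formula does not hold at s5.

No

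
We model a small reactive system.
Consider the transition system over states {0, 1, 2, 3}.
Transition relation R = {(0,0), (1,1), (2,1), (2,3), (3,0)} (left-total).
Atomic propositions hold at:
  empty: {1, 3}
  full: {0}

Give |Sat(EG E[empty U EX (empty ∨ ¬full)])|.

2

Sat(¬full) = {1, 2, 3}
Sat(empty ∨ ¬full) = {1, 2, 3}
Sat(EX (empty ∨ ¬full)) = {s : some successor in {1, 2, 3}} = {1, 2}
E[empty U EX (empty ∨ ¬full)]: least fixpoint, start Z0 = Sat(EX (empty ∨ ¬full)) = {1, 2}, add states in Sat(empty) with some successor in Z. Already a fixed point.
Sat(E[empty U EX (empty ∨ ¬full)]) = {1, 2}
EG E[empty U EX (empty ∨ ¬full)]: greatest fixpoint, start Z0 = {1, 2}, keep only states in Sat with some successor in Z. Already a fixed point.
Sat(EG E[empty U EX (empty ∨ ¬full)]) = {1, 2}
|Sat(EG E[empty U EX (empty ∨ ¬full)])| = |{1, 2}| = 2.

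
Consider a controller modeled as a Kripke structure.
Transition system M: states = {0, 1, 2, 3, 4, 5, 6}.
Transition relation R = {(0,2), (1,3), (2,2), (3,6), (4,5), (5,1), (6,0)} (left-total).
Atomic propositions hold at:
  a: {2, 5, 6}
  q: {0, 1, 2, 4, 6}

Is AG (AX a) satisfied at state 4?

No

Sat(AX a) = {s : every successor in {2, 5, 6}} = {0, 2, 3, 4}
AG (AX a): greatest fixpoint, start Z0 = {0, 2, 3, 4}, keep only states in Sat with every successor in Z. Z1 = {0, 2}; fixed.
Sat(AG (AX a)) = {0, 2}
4 ∉ Sat(AG (AX a)) = {0, 2}, so the formula does not hold at 4.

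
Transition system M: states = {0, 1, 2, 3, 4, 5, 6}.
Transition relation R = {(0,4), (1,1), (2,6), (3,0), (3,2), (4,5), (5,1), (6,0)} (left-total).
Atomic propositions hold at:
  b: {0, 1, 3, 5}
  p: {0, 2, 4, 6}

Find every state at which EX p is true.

{0, 2, 3, 6}

Sat(EX p) = {s : some successor in {0, 2, 4, 6}} = {0, 2, 3, 6}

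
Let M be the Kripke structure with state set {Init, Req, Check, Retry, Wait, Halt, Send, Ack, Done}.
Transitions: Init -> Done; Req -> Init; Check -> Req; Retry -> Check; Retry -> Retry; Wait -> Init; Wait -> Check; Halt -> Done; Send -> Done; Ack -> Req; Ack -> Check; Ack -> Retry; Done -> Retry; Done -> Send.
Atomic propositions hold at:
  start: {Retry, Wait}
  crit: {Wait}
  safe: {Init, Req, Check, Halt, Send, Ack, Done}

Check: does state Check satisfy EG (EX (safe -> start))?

Sat(safe -> start) = {Retry, Wait}
Sat(EX (safe -> start)) = {s : some successor in {Retry, Wait}} = {Retry, Ack, Done}
EG (EX (safe -> start)): greatest fixpoint, start Z0 = {Retry, Ack, Done}, keep only states in Sat with some successor in Z. Already a fixed point.
Sat(EG (EX (safe -> start))) = {Retry, Ack, Done}
Check ∉ Sat(EG (EX (safe -> start))) = {Retry, Ack, Done}, so the formula does not hold at Check.

No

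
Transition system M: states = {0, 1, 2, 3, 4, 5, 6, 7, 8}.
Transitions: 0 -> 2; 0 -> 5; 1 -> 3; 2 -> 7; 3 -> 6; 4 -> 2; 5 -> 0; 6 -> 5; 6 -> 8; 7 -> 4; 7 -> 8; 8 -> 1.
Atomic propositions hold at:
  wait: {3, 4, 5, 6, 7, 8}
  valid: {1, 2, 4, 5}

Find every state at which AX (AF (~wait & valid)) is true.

Sat(~wait) = {0, 1, 2}
Sat(~wait & valid) = {1, 2}
AF (~wait & valid): least fixpoint, start Z0 = {1, 2}, add states with every successor in Z. Z1 = {1, 2, 4, 8}; Z2 = {1, 2, 4, 7, 8}; fixed.
Sat(AF (~wait & valid)) = {1, 2, 4, 7, 8}
Sat(AX (AF (~wait & valid))) = {s : every successor in {1, 2, 4, 7, 8}} = {2, 4, 7, 8}

{2, 4, 7, 8}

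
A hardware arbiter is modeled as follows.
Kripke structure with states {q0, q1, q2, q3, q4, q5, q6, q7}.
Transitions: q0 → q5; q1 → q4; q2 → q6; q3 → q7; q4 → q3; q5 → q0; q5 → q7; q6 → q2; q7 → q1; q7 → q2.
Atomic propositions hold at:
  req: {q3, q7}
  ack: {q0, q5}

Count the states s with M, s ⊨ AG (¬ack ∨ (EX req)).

Sat(¬ack) = {q1, q2, q3, q4, q6, q7}
Sat(EX req) = {s : some successor in {q3, q7}} = {q3, q4, q5}
Sat(¬ack ∨ (EX req)) = {q1, q2, q3, q4, q5, q6, q7}
AG (¬ack ∨ (EX req)): greatest fixpoint, start Z0 = {q1, q2, q3, q4, q5, q6, q7}, keep only states in Sat with every successor in Z. Z1 = {q1, q2, q3, q4, q6, q7}; fixed.
Sat(AG (¬ack ∨ (EX req))) = {q1, q2, q3, q4, q6, q7}
|Sat(AG (¬ack ∨ (EX req)))| = |{q1, q2, q3, q4, q6, q7}| = 6.

6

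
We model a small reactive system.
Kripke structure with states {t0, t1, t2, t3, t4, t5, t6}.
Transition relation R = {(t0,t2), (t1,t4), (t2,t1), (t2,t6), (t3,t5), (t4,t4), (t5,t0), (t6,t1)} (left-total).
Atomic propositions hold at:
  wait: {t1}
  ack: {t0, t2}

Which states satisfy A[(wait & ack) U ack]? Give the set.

Sat(wait & ack) = ∅
A[(wait & ack) U ack]: least fixpoint, start Z0 = Sat(ack) = {t0, t2}, add states in Sat(wait & ack) with every successor in Z. Already a fixed point.
Sat(A[(wait & ack) U ack]) = {t0, t2}

{t0, t2}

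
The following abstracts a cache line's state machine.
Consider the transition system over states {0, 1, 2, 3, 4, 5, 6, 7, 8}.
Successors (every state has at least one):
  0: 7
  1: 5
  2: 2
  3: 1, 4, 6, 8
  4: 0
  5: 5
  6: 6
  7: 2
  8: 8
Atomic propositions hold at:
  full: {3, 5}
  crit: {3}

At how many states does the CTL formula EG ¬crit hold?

8

Sat(¬crit) = {0, 1, 2, 4, 5, 6, 7, 8}
EG ¬crit: greatest fixpoint, start Z0 = {0, 1, 2, 4, 5, 6, 7, 8}, keep only states in Sat with some successor in Z. Already a fixed point.
Sat(EG ¬crit) = {0, 1, 2, 4, 5, 6, 7, 8}
|Sat(EG ¬crit)| = |{0, 1, 2, 4, 5, 6, 7, 8}| = 8.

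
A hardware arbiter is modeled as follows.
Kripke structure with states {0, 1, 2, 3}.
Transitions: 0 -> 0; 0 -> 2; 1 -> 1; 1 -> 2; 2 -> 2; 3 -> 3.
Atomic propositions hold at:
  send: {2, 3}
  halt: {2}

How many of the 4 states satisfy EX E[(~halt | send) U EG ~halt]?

3

Sat(~halt) = {0, 1, 3}
Sat(~halt | send) = {0, 1, 2, 3}
EG ~halt: greatest fixpoint, start Z0 = {0, 1, 3}, keep only states in Sat with some successor in Z. Already a fixed point.
Sat(EG ~halt) = {0, 1, 3}
E[(~halt | send) U EG ~halt]: least fixpoint, start Z0 = Sat(EG ~halt) = {0, 1, 3}, add states in Sat(~halt | send) with some successor in Z. Already a fixed point.
Sat(E[(~halt | send) U EG ~halt]) = {0, 1, 3}
Sat(EX E[(~halt | send) U EG ~halt]) = {s : some successor in {0, 1, 3}} = {0, 1, 3}
|Sat(EX E[(~halt | send) U EG ~halt])| = |{0, 1, 3}| = 3.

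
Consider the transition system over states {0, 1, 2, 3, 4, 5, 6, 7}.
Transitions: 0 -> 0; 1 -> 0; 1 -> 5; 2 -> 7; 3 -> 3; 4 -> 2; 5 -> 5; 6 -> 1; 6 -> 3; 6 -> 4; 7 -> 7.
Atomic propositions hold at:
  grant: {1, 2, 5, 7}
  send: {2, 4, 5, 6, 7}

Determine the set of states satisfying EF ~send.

{0, 1, 3, 6}

Sat(~send) = {0, 1, 3}
EF ~send: least fixpoint, start Z0 = {0, 1, 3}, add states with some successor in Z. Z1 = {0, 1, 3, 6}; fixed.
Sat(EF ~send) = {0, 1, 3, 6}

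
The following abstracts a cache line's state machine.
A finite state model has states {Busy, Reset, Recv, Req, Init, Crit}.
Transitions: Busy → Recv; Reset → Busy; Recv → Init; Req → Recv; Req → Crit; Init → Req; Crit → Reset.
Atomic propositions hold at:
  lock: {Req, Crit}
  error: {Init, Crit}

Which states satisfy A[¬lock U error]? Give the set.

{Busy, Reset, Recv, Init, Crit}

Sat(¬lock) = {Busy, Reset, Recv, Init}
A[¬lock U error]: least fixpoint, start Z0 = Sat(error) = {Init, Crit}, add states in Sat(¬lock) with every successor in Z. Z1 = {Recv, Init, Crit}; Z2 = {Busy, Recv, Init, Crit}; Z3 = {Busy, Reset, Recv, Init, Crit}; fixed.
Sat(A[¬lock U error]) = {Busy, Reset, Recv, Init, Crit}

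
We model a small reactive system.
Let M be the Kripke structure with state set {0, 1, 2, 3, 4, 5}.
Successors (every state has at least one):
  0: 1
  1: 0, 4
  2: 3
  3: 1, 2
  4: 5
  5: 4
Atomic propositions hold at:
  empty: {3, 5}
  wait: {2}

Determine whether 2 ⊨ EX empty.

Sat(EX empty) = {s : some successor in {3, 5}} = {2, 4}
2 ∈ Sat(EX empty) = {2, 4}, so the formula holds at 2.

Yes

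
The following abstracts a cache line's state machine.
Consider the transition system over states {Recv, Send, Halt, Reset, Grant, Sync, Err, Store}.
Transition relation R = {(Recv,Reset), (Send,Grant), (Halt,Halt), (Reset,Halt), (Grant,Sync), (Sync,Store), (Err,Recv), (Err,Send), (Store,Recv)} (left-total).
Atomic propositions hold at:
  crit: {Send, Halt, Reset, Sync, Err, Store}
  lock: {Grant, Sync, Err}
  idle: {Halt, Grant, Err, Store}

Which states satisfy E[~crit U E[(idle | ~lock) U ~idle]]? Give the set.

{Recv, Send, Reset, Grant, Sync, Err, Store}

Sat(~crit) = {Recv, Grant}
Sat(~lock) = {Recv, Send, Halt, Reset, Store}
Sat(idle | ~lock) = {Recv, Send, Halt, Reset, Grant, Err, Store}
Sat(~idle) = {Recv, Send, Reset, Sync}
E[(idle | ~lock) U ~idle]: least fixpoint, start Z0 = Sat(~idle) = {Recv, Send, Reset, Sync}, add states in Sat(idle | ~lock) with some successor in Z. Z1 = {Recv, Send, Reset, Grant, Sync, Err, Store}; fixed.
Sat(E[(idle | ~lock) U ~idle]) = {Recv, Send, Reset, Grant, Sync, Err, Store}
E[~crit U E[(idle | ~lock) U ~idle]]: least fixpoint, start Z0 = Sat(E[(idle | ~lock) U ~idle]) = {Recv, Send, Reset, Grant, Sync, Err, Store}, add states in Sat(~crit) with some successor in Z. Already a fixed point.
Sat(E[~crit U E[(idle | ~lock) U ~idle]]) = {Recv, Send, Reset, Grant, Sync, Err, Store}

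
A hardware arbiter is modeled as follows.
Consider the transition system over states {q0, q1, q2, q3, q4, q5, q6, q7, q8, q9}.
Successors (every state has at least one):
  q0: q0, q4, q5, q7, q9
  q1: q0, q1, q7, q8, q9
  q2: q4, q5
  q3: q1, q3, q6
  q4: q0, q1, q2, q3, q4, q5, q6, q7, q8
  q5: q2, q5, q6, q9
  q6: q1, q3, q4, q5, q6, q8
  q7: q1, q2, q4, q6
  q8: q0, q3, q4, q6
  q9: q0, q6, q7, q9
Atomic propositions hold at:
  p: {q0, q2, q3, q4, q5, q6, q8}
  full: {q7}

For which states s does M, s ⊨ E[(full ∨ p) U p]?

{q0, q2, q3, q4, q5, q6, q7, q8}

Sat(full ∨ p) = {q0, q2, q3, q4, q5, q6, q7, q8}
E[(full ∨ p) U p]: least fixpoint, start Z0 = Sat(p) = {q0, q2, q3, q4, q5, q6, q8}, add states in Sat(full ∨ p) with some successor in Z. Z1 = {q0, q2, q3, q4, q5, q6, q7, q8}; fixed.
Sat(E[(full ∨ p) U p]) = {q0, q2, q3, q4, q5, q6, q7, q8}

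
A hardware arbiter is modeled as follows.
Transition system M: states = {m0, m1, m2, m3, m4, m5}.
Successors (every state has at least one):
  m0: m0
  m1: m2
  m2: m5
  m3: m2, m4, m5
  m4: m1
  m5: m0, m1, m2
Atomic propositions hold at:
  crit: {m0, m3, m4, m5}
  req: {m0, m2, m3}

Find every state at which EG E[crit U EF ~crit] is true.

Sat(~crit) = {m1, m2}
EF ~crit: least fixpoint, start Z0 = {m1, m2}, add states with some successor in Z. Z1 = {m1, m2, m3, m4, m5}; fixed.
Sat(EF ~crit) = {m1, m2, m3, m4, m5}
E[crit U EF ~crit]: least fixpoint, start Z0 = Sat(EF ~crit) = {m1, m2, m3, m4, m5}, add states in Sat(crit) with some successor in Z. Already a fixed point.
Sat(E[crit U EF ~crit]) = {m1, m2, m3, m4, m5}
EG E[crit U EF ~crit]: greatest fixpoint, start Z0 = {m1, m2, m3, m4, m5}, keep only states in Sat with some successor in Z. Already a fixed point.
Sat(EG E[crit U EF ~crit]) = {m1, m2, m3, m4, m5}

{m1, m2, m3, m4, m5}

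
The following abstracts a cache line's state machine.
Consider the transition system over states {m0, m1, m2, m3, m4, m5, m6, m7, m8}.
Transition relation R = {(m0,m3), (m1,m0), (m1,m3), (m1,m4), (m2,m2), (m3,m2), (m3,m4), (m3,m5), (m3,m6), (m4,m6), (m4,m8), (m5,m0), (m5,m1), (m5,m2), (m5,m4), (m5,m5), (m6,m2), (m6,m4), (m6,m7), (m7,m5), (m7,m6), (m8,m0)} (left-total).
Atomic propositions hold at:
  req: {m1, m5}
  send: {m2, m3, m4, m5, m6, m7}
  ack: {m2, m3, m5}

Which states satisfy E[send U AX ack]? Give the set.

{m0, m2, m3, m4, m5, m6, m7}

Sat(AX ack) = {s : every successor in {m2, m3, m5}} = {m0, m2}
E[send U AX ack]: least fixpoint, start Z0 = Sat(AX ack) = {m0, m2}, add states in Sat(send) with some successor in Z. Z1 = {m0, m2, m3, m5, m6}; Z2 = {m0, m2, m3, m4, m5, m6, m7}; fixed.
Sat(E[send U AX ack]) = {m0, m2, m3, m4, m5, m6, m7}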